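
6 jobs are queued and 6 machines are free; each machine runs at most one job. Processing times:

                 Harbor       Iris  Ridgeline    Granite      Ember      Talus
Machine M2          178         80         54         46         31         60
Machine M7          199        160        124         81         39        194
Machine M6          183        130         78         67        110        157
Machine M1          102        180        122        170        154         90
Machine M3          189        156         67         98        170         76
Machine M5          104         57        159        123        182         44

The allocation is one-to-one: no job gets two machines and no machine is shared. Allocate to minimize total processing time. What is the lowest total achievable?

Min total: 392 min

Optimal: Harbor→Machine M1 (102 min), Iris→Machine M5 (57 min), Ridgeline→Machine M3 (67 min), Granite→Machine M6 (67 min), Ember→Machine M7 (39 min), Talus→Machine M2 (60 min) — total 102+57+67+67+39+60 = 392 min.
Row-greedy (each job in turn takes its cheapest remaining machine) gives 395 min, worse by 3.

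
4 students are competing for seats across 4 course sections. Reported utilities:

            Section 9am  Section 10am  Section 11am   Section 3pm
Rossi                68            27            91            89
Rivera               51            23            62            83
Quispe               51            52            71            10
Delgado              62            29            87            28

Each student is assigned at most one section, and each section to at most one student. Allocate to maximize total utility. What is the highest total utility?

Maximum total: 290 points

This is the linear assignment problem.
Optimal: Rossi→Section 9am (68 points), Rivera→Section 3pm (83 points), Quispe→Section 10am (52 points), Delgado→Section 11am (87 points) — total 68+83+52+87 = 290 points.
Row-greedy (each student in turn takes its best remaining section) gives 288 points, worse by 2.
Next-best assignment: Rossi→Section 11am, Rivera→Section 3pm, Quispe→Section 10am, Delgado→Section 9am = 288 points.
Checked against all permutations: 290 points is optimal.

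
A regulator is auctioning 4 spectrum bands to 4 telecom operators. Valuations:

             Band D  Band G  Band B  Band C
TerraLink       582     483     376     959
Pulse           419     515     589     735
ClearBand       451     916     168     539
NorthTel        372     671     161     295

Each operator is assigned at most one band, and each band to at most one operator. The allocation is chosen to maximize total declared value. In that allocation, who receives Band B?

Optimal: TerraLink→Band C ($959M), Pulse→Band B ($589M), ClearBand→Band G ($916M), NorthTel→Band D ($372M) — total 959+589+916+372 = $2836M.
Column-greedy (each band in turn goes to its best remaining operator) gives $2382M, worse by 454.
Next-best assignment: TerraLink→Band C, Pulse→Band B, ClearBand→Band D, NorthTel→Band G = $2670M.
Pulse's own top band is Band C ($735M), but forcing Pulse→Band C and reassigning the rest optimally gives only $2399M — worse by 437.

Pulse receives Band B.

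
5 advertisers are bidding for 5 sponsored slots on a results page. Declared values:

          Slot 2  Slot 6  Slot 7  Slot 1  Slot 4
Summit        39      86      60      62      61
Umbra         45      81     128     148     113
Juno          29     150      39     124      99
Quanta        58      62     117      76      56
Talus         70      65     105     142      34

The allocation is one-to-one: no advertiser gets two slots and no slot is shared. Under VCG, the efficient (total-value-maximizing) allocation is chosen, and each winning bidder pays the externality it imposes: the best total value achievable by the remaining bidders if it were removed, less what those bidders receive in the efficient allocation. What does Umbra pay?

Efficient allocation: Summit→Slot 2 ($39), Umbra→Slot 4 ($113), Juno→Slot 6 ($150), Quanta→Slot 7 ($117), Talus→Slot 1 ($142); total welfare W = $561.
Umbra receives Slot 4 at value $113, so the others get W − 113 = $448.
Without Umbra: best allocation of the remaining 4 bidders over all 5 slots is Summit→Slot 4 ($61), Juno→Slot 6 ($150), Quanta→Slot 7 ($117), Talus→Slot 1 ($142), total $470.
VCG payment = (others' best without Umbra) − (others' welfare with Umbra) = 470 − 448 = $22.

Umbra pays $22.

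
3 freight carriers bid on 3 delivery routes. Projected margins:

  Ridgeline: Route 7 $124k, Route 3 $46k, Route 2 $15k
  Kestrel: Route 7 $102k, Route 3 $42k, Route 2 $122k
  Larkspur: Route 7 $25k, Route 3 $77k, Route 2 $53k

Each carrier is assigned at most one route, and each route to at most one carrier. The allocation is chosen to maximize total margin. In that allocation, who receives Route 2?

Optimal: Ridgeline→Route 7 ($124k), Kestrel→Route 2 ($122k), Larkspur→Route 3 ($77k) — total 124+122+77 = $323k.
Next-best assignment: Ridgeline→Route 7, Kestrel→Route 3, Larkspur→Route 2 = $219k.
No other one-to-one assignment exceeds $323k.

Kestrel receives Route 2.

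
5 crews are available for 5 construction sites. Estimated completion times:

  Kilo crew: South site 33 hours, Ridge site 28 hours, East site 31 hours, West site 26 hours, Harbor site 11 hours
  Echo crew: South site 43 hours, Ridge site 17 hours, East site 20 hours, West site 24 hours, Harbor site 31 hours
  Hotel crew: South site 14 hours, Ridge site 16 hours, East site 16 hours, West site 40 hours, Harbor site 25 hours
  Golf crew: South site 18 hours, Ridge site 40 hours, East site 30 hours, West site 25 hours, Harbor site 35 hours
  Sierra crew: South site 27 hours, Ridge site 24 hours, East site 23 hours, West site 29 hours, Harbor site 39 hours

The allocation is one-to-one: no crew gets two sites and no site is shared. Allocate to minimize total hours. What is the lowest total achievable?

Minimum total: 90 hours

This is the linear assignment problem.
Optimal: Kilo crew→Harbor site (11 hours), Echo crew→Ridge site (17 hours), Hotel crew→South site (14 hours), Golf crew→West site (25 hours), Sierra crew→East site (23 hours) — total 11+17+14+25+23 = 90 hours.
Next-best assignment: Kilo crew→Harbor site, Echo crew→Ridge site, Hotel crew→East site, Golf crew→South site, Sierra crew→West site = 91 hours.
Every other assignment is strictly worse.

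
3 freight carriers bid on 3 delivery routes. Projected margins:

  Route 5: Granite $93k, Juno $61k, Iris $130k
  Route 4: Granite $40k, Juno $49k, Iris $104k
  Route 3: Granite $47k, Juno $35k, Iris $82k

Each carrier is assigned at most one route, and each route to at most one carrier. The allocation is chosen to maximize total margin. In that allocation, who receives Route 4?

Optimal: Granite→Route 5 ($93k), Juno→Route 3 ($35k), Iris→Route 4 ($104k) — total 93+35+104 = $232k.
Row-greedy (each carrier in turn takes its best remaining route) gives $224k, worse by 8.
Next-best assignment: Granite→Route 3, Juno→Route 4, Iris→Route 5 = $226k.
Iris's own top route is Route 5 ($130k), but forcing Iris→Route 5 and reassigning the rest optimally gives only $226k — worse by 6.

Iris receives Route 4.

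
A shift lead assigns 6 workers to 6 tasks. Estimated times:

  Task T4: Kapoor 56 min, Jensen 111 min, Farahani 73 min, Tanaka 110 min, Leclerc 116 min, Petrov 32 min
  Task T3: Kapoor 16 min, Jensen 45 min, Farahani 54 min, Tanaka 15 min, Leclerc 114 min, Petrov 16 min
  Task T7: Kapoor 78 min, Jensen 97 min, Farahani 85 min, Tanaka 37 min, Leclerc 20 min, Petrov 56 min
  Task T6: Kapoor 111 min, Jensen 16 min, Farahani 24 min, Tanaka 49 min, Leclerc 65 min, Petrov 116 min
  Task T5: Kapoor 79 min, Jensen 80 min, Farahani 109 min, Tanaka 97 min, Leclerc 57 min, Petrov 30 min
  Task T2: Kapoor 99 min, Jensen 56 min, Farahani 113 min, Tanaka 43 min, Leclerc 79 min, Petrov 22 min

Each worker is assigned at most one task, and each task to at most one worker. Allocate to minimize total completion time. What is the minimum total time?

Minimum total: 198 min

Optimal: Kapoor→Task T3 (16 min), Jensen→Task T6 (16 min), Farahani→Task T4 (73 min), Tanaka→Task T2 (43 min), Leclerc→Task T7 (20 min), Petrov→Task T5 (30 min) — total 16+16+73+43+20+30 = 198 min.
Row-greedy (each worker in turn takes its cheapest remaining task) gives 221 min, worse by 23.
Checked against all permutations: 198 min is optimal.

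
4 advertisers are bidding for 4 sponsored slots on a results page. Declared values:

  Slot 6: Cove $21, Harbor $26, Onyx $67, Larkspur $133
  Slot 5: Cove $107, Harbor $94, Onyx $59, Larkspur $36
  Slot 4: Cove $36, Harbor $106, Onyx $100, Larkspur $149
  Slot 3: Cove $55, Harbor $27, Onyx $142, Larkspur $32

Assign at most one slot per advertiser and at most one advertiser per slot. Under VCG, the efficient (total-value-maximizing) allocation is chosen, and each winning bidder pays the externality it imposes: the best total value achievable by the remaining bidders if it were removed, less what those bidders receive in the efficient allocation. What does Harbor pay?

Harbor pays $16.

Efficient allocation: Cove→Slot 5 ($107), Harbor→Slot 4 ($106), Onyx→Slot 3 ($142), Larkspur→Slot 6 ($133); total welfare W = $488.
Harbor receives Slot 4 at value $106, so the others get W − 106 = $382.
Without Harbor: best allocation of the remaining 3 bidders over all 4 slots is Cove→Slot 5 ($107), Onyx→Slot 3 ($142), Larkspur→Slot 4 ($149), total $398.
VCG payment = (others' best without Harbor) − (others' welfare with Harbor) = 398 − 382 = $16.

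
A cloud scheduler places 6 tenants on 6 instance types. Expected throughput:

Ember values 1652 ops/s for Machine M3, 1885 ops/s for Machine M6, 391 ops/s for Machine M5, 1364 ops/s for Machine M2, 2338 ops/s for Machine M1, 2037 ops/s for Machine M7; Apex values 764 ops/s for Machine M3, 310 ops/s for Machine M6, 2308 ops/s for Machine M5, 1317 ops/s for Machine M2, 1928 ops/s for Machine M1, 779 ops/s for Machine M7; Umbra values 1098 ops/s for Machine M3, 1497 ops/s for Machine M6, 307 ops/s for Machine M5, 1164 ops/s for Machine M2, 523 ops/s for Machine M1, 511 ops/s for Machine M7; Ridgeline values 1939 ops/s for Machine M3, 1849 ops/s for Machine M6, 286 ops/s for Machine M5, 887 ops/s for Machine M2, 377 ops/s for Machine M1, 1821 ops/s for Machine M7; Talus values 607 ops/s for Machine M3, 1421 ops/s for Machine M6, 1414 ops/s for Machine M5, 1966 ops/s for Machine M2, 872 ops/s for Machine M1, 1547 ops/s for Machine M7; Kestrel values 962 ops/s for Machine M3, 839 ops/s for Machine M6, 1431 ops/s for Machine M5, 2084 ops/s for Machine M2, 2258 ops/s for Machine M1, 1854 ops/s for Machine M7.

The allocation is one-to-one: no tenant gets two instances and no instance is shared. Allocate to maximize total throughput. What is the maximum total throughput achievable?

Optimal: Ember→Machine M7 (2037 ops/s), Apex→Machine M5 (2308 ops/s), Umbra→Machine M6 (1497 ops/s), Ridgeline→Machine M3 (1939 ops/s), Talus→Machine M2 (1966 ops/s), Kestrel→Machine M1 (2258 ops/s) — total 2037+2308+1497+1939+1966+2258 = 12005 ops/s.
Max-entry greedy (repeatedly take the single best remaining cell) gives 11713 ops/s, worse by 292.
Next-best assignment: Ember→Machine M1, Apex→Machine M5, Umbra→Machine M6, Ridgeline→Machine M3, Talus→Machine M2, Kestrel→Machine M7 = 11902 ops/s.

Max total: 12005 ops/s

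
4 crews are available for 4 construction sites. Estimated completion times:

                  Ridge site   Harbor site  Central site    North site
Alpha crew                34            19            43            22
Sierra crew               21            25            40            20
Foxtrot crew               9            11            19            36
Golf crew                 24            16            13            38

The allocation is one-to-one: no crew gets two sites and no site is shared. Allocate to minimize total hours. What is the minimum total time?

Minimum total: 61 hours

This is the linear assignment problem.
Optimal: Alpha crew→Harbor site (19 hours), Sierra crew→North site (20 hours), Foxtrot crew→Ridge site (9 hours), Golf crew→Central site (13 hours) — total 19+20+9+13 = 61 hours.
Column-greedy (each site in turn goes to its cheapest remaining crew) gives 87 hours, worse by 26.
Swapping Sierra crew↔Golf crew (Sierra crew→Central site 40 hours, Golf crew→North site 38 hours) adds 45.
Checked against all permutations: 61 hours is optimal.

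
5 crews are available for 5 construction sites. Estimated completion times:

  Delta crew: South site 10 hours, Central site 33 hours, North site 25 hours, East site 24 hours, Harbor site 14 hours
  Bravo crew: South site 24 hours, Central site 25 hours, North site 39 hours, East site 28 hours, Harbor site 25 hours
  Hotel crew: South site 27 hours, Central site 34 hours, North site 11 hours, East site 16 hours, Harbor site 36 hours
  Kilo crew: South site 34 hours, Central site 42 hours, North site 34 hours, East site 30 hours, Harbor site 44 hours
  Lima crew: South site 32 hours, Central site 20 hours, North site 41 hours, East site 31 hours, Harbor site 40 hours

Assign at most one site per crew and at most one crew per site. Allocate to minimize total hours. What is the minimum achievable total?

Minimum total: 96 hours

Optimal: Delta crew→South site (10 hours), Bravo crew→Harbor site (25 hours), Hotel crew→North site (11 hours), Kilo crew→East site (30 hours), Lima crew→Central site (20 hours) — total 10+25+11+30+20 = 96 hours.
Row-greedy (each crew in turn takes its cheapest remaining site) gives 116 hours, worse by 20.
Next-best assignment: Delta crew→Harbor site, Bravo crew→South site, Hotel crew→North site, Kilo crew→East site, Lima crew→Central site = 99 hours.
Swapping Delta crew↔Kilo crew (Delta crew→East site 24 hours, Kilo crew→South site 34 hours) adds 18.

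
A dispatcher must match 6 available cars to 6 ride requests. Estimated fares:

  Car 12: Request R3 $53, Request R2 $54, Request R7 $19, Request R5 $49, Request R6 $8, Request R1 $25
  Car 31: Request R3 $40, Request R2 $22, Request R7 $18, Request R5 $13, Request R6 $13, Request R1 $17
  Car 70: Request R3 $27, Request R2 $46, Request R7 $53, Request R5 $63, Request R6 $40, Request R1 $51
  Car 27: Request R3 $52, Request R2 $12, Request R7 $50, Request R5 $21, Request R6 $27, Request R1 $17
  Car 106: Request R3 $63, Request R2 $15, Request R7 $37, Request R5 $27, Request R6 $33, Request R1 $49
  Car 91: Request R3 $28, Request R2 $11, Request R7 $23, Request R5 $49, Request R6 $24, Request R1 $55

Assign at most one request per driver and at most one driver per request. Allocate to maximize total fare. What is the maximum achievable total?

Max total: $298

Treat this as an assignment problem: match each driver to one request.
Optimal: Car 12→Request R2 ($54), Car 31→Request R6 ($13), Car 70→Request R5 ($63), Car 27→Request R7 ($50), Car 106→Request R3 ($63), Car 91→Request R1 ($55) — total 54+13+63+50+63+55 = $298.
Column-greedy (each request in turn goes to its best remaining driver) gives $263, worse by 35.
Swapping Car 12↔Car 91 (Car 12→Request R1 $25, Car 91→Request R2 $11) loses 73.
Every other assignment is strictly worse.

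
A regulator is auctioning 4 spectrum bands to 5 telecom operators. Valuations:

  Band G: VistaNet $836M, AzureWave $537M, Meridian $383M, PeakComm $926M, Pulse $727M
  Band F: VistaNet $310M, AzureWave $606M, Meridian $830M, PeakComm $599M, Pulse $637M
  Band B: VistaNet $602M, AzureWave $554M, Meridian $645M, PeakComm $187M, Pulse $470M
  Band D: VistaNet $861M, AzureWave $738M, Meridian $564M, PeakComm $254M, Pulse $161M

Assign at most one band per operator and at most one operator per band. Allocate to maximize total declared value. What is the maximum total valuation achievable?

Max total: $3171M

This is the linear assignment problem.
Optimal: PeakComm→Band G ($926M), Meridian→Band F ($830M), AzureWave→Band B ($554M), VistaNet→Band D ($861M) — total 926+830+554+861 = $3171M.
Column-greedy (each band in turn goes to its best remaining operator) gives $3096M, worse by 75.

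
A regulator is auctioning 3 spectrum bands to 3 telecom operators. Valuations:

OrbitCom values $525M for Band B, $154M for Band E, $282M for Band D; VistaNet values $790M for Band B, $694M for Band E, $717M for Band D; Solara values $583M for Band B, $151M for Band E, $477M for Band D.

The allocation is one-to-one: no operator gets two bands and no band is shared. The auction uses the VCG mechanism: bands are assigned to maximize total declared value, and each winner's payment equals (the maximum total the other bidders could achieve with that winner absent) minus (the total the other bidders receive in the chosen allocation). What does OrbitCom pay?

Efficient allocation: OrbitCom→Band B ($525M), VistaNet→Band E ($694M), Solara→Band D ($477M); total welfare W = $1696M.
OrbitCom receives Band B at value $525M, so the others get W − 525 = $1171M.
Without OrbitCom: best allocation of the remaining 2 bidders over all 3 bands is VistaNet→Band D ($717M), Solara→Band B ($583M), total $1300M.
VCG payment = (others' best without OrbitCom) − (others' welfare with OrbitCom) = 1300 − 1171 = $129M.

OrbitCom pays $129M.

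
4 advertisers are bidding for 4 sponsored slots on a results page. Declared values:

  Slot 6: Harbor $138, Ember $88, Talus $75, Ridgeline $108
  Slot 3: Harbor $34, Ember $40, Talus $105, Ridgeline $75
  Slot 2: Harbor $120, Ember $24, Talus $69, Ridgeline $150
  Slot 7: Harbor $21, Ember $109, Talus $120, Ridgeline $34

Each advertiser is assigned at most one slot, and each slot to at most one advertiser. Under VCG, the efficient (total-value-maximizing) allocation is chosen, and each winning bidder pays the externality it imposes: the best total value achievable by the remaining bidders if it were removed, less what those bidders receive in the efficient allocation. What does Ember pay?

Efficient allocation: Harbor→Slot 6 ($138), Ember→Slot 7 ($109), Talus→Slot 3 ($105), Ridgeline→Slot 2 ($150); total welfare W = $502.
Ember receives Slot 7 at value $109, so the others get W − 109 = $393.
Without Ember: best allocation of the remaining 3 bidders over all 4 slots is Harbor→Slot 6 ($138), Talus→Slot 7 ($120), Ridgeline→Slot 2 ($150), total $408.
VCG payment = (others' best without Ember) − (others' welfare with Ember) = 408 − 393 = $15.

Ember pays $15.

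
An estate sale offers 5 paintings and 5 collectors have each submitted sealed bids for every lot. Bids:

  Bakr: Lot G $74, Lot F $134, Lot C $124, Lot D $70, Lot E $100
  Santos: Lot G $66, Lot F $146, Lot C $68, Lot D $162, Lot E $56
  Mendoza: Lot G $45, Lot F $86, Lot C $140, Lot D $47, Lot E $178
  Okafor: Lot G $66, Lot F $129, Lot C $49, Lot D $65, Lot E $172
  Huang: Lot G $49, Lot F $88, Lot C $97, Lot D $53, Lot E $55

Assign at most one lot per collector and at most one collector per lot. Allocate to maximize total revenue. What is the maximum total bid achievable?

Max total: $657

Optimal: Bakr→Lot F ($134), Santos→Lot D ($162), Mendoza→Lot C ($140), Okafor→Lot E ($172), Huang→Lot G ($49) — total 134+162+140+172+49 = $657.
Column-greedy (each lot in turn goes to its best remaining collector) gives $480, worse by 177.
Swapping Bakr↔Mendoza (Bakr→Lot C $124, Mendoza→Lot F $86) loses 64.
Checked against all permutations: $657 is optimal.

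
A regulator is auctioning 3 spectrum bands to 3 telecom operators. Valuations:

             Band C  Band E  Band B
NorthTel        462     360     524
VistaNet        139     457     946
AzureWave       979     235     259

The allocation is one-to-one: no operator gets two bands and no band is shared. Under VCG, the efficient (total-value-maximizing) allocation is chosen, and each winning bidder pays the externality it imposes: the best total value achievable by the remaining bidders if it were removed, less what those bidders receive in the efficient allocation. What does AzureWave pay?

Efficient allocation: NorthTel→Band E ($360M), VistaNet→Band B ($946M), AzureWave→Band C ($979M); total welfare W = $2285M.
AzureWave receives Band C at value $979M, so the others get W − 979 = $1306M.
Without AzureWave: best allocation of the remaining 2 bidders over all 3 bands is NorthTel→Band C ($462M), VistaNet→Band B ($946M), total $1408M.
VCG payment = (others' best without AzureWave) − (others' welfare with AzureWave) = 1408 − 1306 = $102M.

AzureWave pays $102M.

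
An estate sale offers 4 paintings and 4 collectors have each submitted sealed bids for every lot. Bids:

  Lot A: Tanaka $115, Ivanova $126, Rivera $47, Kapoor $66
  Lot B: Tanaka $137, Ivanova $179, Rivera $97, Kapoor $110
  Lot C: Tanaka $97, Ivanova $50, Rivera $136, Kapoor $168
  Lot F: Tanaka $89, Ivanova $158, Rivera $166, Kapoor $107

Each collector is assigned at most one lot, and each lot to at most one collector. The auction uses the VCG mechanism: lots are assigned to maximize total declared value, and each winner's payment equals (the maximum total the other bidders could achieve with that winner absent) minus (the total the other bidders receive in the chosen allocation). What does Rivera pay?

Efficient allocation: Tanaka→Lot A ($115), Ivanova→Lot B ($179), Rivera→Lot F ($166), Kapoor→Lot C ($168); total welfare W = $628.
Rivera receives Lot F at value $166, so the others get W − 166 = $462.
Without Rivera: best allocation of the remaining 3 bidders over all 4 lots is Tanaka→Lot B ($137), Ivanova→Lot F ($158), Kapoor→Lot C ($168), total $463.
VCG payment = (others' best without Rivera) − (others' welfare with Rivera) = 463 − 462 = $1.

Rivera pays $1.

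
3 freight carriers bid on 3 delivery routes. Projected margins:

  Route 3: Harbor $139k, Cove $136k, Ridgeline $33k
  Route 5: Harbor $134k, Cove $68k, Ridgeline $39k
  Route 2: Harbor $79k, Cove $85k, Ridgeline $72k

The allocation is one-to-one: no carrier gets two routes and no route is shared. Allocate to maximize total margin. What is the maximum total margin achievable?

Max total: $342k

This is the linear assignment problem.
Optimal: Harbor→Route 5 ($134k), Cove→Route 3 ($136k), Ridgeline→Route 2 ($72k) — total 134+136+72 = $342k.
Swapping Ridgeline↔Harbor (Ridgeline→Route 5 $39k, Harbor→Route 2 $79k) loses 88.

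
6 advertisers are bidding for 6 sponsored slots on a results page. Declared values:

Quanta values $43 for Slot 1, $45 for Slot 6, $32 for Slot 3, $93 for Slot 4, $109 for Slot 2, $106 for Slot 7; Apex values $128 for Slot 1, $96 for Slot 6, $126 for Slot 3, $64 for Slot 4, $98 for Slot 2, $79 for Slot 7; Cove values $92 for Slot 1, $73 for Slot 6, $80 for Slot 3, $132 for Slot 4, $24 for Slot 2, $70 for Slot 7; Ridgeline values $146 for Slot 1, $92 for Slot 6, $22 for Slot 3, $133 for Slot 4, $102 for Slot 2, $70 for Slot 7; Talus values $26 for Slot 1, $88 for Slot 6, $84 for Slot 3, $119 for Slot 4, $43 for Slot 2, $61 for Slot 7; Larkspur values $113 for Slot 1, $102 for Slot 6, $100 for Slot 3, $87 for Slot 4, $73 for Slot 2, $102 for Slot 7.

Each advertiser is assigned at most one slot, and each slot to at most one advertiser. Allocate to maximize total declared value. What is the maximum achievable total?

Optimal: Quanta→Slot 2 ($109), Apex→Slot 3 ($126), Cove→Slot 4 ($132), Ridgeline→Slot 1 ($146), Talus→Slot 6 ($88), Larkspur→Slot 7 ($102) — total 109+126+132+146+88+102 = $703.
Max-entry greedy (repeatedly take the single best remaining cell) gives $676, worse by 27.
Next-best assignment: Quanta→Slot 2, Apex→Slot 3, Cove→Slot 4, Ridgeline→Slot 1, Talus→Slot 7, Larkspur→Slot 6 = $676.

Max total: $703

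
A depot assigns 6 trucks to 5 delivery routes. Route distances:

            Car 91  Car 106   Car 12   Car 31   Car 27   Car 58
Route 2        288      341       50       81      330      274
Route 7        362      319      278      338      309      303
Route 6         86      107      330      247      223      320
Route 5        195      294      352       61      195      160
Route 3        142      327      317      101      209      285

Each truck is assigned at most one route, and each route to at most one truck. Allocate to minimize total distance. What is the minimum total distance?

Minimum total: 663 km

Optimal: Car 12→Route 2 (50 km), Car 58→Route 7 (303 km), Car 106→Route 6 (107 km), Car 31→Route 5 (61 km), Car 91→Route 3 (142 km) — total 50+303+107+61+142 = 663 km.
Min-entry greedy (repeatedly take the single cheapest remaining cell) gives 709 km, worse by 46.
Next-best assignment: Car 12→Route 2, Car 27→Route 7, Car 106→Route 6, Car 31→Route 5, Car 91→Route 3 = 669 km.
Every other assignment is strictly worse.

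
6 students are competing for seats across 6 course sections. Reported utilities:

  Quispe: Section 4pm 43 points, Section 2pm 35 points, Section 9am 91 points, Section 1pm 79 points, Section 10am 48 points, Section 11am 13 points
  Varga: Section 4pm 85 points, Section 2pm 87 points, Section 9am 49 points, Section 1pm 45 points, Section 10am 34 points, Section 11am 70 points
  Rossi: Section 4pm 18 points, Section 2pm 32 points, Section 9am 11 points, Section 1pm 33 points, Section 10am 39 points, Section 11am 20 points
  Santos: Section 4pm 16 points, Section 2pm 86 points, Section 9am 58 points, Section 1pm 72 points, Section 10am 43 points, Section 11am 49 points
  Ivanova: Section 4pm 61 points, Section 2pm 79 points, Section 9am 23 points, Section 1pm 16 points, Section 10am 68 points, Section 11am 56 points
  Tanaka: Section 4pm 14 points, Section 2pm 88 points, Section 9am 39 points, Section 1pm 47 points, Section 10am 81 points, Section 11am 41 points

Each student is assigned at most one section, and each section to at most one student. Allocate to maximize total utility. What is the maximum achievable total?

This is the linear assignment problem.
Optimal: Quispe→Section 9am (91 points), Varga→Section 4pm (85 points), Rossi→Section 1pm (33 points), Santos→Section 2pm (86 points), Ivanova→Section 11am (56 points), Tanaka→Section 10am (81 points) — total 91+85+33+86+56+81 = 432 points.
Row-greedy (each student in turn takes its best remaining section) gives 391 points, worse by 41.
Next-best assignment: Quispe→Section 9am, Varga→Section 4pm, Rossi→Section 10am, Santos→Section 1pm, Ivanova→Section 11am, Tanaka→Section 2pm = 431 points.
No other one-to-one assignment exceeds 432 points.

Maximum total: 432 points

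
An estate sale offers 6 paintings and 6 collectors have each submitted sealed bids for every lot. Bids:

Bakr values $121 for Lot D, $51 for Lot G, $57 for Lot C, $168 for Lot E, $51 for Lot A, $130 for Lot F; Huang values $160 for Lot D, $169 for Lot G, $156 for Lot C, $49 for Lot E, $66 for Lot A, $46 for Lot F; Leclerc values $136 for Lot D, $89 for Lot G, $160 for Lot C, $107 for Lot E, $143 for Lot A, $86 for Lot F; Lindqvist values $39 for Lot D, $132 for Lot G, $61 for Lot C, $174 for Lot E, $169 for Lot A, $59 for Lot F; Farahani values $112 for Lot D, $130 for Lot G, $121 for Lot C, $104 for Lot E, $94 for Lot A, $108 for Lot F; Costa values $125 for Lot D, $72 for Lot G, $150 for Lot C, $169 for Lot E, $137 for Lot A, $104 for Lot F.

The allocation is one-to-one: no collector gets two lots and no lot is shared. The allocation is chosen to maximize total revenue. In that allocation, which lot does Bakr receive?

Optimal: Bakr→Lot F ($130), Huang→Lot D ($160), Leclerc→Lot C ($160), Lindqvist→Lot A ($169), Farahani→Lot G ($130), Costa→Lot E ($169) — total 130+160+160+169+130+169 = $918.
Bakr's own top lot is Lot E ($168), but forcing Bakr→Lot E and reassigning the rest optimally gives only $900 — worse by 18.

Bakr receives Lot F.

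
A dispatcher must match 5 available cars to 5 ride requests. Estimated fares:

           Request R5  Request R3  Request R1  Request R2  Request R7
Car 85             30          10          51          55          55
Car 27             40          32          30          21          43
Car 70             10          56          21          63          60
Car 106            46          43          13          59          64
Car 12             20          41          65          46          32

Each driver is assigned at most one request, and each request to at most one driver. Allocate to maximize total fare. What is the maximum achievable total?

Maximum total: $280

This is the linear assignment problem.
Optimal: Car 85→Request R2 ($55), Car 27→Request R5 ($40), Car 70→Request R3 ($56), Car 106→Request R7 ($64), Car 12→Request R1 ($65) — total 55+40+56+64+65 = $280.
Column-greedy (each request in turn goes to its best remaining driver) gives $265, worse by 15.
Next-best assignment: Car 85→Request R7, Car 27→Request R5, Car 70→Request R3, Car 106→Request R2, Car 12→Request R1 = $275.
Swapping Car 12↔Car 106 (Car 12→Request R7 $32, Car 106→Request R1 $13) loses 84.
Checked against all permutations: $280 is optimal.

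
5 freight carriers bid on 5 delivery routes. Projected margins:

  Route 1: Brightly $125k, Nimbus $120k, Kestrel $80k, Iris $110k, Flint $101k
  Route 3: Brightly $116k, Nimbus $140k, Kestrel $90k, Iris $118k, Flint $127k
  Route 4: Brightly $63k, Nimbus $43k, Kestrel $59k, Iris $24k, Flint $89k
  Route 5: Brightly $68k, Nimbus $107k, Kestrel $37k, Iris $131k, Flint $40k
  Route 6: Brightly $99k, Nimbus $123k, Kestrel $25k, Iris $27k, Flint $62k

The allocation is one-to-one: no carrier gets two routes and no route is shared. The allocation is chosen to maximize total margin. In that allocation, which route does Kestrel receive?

Optimal: Brightly→Route 1 ($125k), Nimbus→Route 6 ($123k), Kestrel→Route 4 ($59k), Iris→Route 5 ($131k), Flint→Route 3 ($127k) — total 125+123+59+131+127 = $565k.
Max-entry greedy (repeatedly take the single best remaining cell) gives $510k, worse by 55.
No other one-to-one assignment exceeds $565k.
Kestrel's own top route is Route 3 ($90k), but forcing Kestrel→Route 3 and reassigning the rest optimally gives only $558k — worse by 7.

Kestrel receives Route 4.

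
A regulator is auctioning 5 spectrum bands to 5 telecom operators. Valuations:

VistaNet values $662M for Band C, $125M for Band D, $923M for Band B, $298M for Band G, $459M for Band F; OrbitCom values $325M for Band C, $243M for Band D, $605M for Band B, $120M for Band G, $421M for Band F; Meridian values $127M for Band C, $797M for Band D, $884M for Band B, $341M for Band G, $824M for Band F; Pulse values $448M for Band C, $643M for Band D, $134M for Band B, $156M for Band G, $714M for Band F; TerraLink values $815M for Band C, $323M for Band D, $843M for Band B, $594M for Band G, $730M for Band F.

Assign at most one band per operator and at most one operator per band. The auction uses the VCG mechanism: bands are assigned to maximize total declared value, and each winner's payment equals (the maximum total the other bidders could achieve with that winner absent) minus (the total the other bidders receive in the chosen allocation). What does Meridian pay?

Meridian pays $227M.

Efficient allocation: VistaNet→Band C ($662M), OrbitCom→Band B ($605M), Meridian→Band D ($797M), Pulse→Band F ($714M), TerraLink→Band G ($594M); total welfare W = $3372M.
Meridian receives Band D at value $797M, so the others get W − 797 = $2575M.
Without Meridian: best allocation of the remaining 4 bidders over all 5 bands is VistaNet→Band B ($923M), OrbitCom→Band F ($421M), Pulse→Band D ($643M), TerraLink→Band C ($815M), total $2802M.
VCG payment = (others' best without Meridian) − (others' welfare with Meridian) = 2802 − 2575 = $227M.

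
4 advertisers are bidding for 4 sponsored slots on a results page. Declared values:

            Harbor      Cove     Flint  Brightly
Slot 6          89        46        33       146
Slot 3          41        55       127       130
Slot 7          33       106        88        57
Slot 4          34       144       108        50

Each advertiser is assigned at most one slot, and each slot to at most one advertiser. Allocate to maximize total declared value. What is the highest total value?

Optimal: Harbor→Slot 6 ($89), Cove→Slot 4 ($144), Flint→Slot 7 ($88), Brightly→Slot 3 ($130) — total 89+144+88+130 = $451.
Max-entry greedy (repeatedly take the single best remaining cell) gives $450, worse by 1.
Next-best assignment: Harbor→Slot 7, Cove→Slot 4, Flint→Slot 3, Brightly→Slot 6 = $450.
Swapping Brightly↔Cove (Brightly→Slot 4 $50, Cove→Slot 3 $55) loses 169.

Maximum total: $451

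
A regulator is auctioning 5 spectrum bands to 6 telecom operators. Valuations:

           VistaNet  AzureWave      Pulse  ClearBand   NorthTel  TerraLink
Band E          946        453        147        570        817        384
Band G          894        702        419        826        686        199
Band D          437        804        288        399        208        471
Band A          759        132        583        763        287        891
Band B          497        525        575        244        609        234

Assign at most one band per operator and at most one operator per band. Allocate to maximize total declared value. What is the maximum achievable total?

Maximum total: $4076M

Optimal: VistaNet→Band E ($946M), ClearBand→Band G ($826M), AzureWave→Band D ($804M), TerraLink→Band A ($891M), NorthTel→Band B ($609M) — total 946+826+804+891+609 = $4076M.
Row-greedy (each operator in turn takes its best remaining band) gives $3768M, worse by 308.
Next-best assignment: VistaNet→Band E, ClearBand→Band G, AzureWave→Band D, TerraLink→Band A, Pulse→Band B = $4042M.
Swapping VistaNet↔AzureWave (VistaNet→Band D $437M, AzureWave→Band E $453M) loses 860.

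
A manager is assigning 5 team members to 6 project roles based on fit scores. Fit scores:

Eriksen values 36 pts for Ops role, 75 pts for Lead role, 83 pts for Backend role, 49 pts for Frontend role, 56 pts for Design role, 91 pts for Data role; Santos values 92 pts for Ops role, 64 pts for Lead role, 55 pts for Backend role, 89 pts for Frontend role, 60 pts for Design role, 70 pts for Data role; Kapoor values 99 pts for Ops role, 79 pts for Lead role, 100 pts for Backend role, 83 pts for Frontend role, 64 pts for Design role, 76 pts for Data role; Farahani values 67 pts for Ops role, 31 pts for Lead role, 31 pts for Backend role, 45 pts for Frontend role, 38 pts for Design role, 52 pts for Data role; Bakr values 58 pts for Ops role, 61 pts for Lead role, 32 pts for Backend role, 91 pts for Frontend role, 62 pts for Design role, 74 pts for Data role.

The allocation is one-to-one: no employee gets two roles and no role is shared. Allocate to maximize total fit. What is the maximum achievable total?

Optimal: Eriksen→Data role (91 pts), Santos→Lead role (64 pts), Kapoor→Backend role (100 pts), Farahani→Ops role (67 pts), Bakr→Frontend role (91 pts) — total 91+64+100+67+91 = 413 pts.
Row-greedy (each employee in turn takes its best remaining role) gives 390 pts, worse by 23.
Next-best assignment: Eriksen→Data role, Santos→Ops role, Kapoor→Backend role, Farahani→Design role, Bakr→Frontend role = 412 pts.

Maximum total: 413 pts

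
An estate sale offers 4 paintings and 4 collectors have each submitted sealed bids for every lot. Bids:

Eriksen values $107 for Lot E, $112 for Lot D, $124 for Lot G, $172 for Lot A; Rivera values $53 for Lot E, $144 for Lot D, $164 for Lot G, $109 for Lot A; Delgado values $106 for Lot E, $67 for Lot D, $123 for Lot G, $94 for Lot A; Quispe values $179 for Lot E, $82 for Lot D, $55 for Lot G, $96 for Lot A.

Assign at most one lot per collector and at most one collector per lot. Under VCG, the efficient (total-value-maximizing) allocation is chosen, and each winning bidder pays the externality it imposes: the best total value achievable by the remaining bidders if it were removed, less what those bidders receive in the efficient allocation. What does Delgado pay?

Efficient allocation: Eriksen→Lot A ($172), Rivera→Lot D ($144), Delgado→Lot G ($123), Quispe→Lot E ($179); total welfare W = $618.
Delgado receives Lot G at value $123, so the others get W − 123 = $495.
Without Delgado: best allocation of the remaining 3 bidders over all 4 lots is Eriksen→Lot A ($172), Rivera→Lot G ($164), Quispe→Lot E ($179), total $515.
VCG payment = (others' best without Delgado) − (others' welfare with Delgado) = 515 − 495 = $20.

Delgado pays $20.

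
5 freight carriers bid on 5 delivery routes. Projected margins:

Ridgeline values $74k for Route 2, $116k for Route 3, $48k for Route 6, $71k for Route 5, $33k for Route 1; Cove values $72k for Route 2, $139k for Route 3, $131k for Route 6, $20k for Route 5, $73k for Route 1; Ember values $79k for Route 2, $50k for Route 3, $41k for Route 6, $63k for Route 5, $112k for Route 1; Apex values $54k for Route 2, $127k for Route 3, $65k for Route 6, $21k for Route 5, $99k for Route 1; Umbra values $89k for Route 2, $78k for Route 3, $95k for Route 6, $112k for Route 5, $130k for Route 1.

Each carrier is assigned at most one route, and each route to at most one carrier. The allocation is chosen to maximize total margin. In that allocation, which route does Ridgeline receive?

Ridgeline receives Route 2.

Optimal: Ridgeline→Route 2 ($74k), Cove→Route 6 ($131k), Ember→Route 1 ($112k), Apex→Route 3 ($127k), Umbra→Route 5 ($112k) — total 74+131+112+127+112 = $556k.
Row-greedy (each carrier in turn takes its best remaining route) gives $525k, worse by 31.
Next-best assignment: Ridgeline→Route 5, Cove→Route 6, Ember→Route 2, Apex→Route 3, Umbra→Route 1 = $538k.
No other one-to-one assignment exceeds $556k.
Ridgeline's own top route is Route 3 ($116k), but forcing Ridgeline→Route 3 and reassigning the rest optimally gives only $537k — worse by 19.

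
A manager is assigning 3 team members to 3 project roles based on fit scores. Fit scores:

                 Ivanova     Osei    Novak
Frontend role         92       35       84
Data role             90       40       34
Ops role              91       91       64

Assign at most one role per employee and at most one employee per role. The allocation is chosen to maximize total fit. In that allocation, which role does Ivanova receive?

Optimal: Ivanova→Data role (90 pts), Osei→Ops role (91 pts), Novak→Frontend role (84 pts) — total 90+91+84 = 265 pts.
Max-entry greedy (repeatedly take the single best remaining cell) gives 217 pts, worse by 48.
Next-best assignment: Ivanova→Frontend role, Osei→Ops role, Novak→Data role = 217 pts.
Swapping Novak↔Ivanova (Novak→Data role 34 pts, Ivanova→Frontend role 92 pts) loses 48.
Checked against all permutations: 265 pts is optimal.
Ivanova's own top role is Frontend role (92 pts), but forcing Ivanova→Frontend role and reassigning the rest optimally gives only 217 pts — worse by 48.

Ivanova receives Data role.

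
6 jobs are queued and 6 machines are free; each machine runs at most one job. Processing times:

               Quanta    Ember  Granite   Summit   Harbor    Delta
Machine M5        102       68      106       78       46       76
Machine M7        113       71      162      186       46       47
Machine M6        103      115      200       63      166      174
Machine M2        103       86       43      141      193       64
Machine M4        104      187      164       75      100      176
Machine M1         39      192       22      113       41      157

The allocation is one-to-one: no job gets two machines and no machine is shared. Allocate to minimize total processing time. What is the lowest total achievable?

Min total: 360 min

Treat this as an assignment problem: match each job to one machine.
Optimal: Quanta→Machine M1 (39 min), Ember→Machine M5 (68 min), Granite→Machine M2 (43 min), Summit→Machine M6 (63 min), Harbor→Machine M4 (100 min), Delta→Machine M7 (47 min) — total 39+68+43+63+100+47 = 360 min.
Row-greedy (each job in turn takes its cheapest remaining machine) gives 435 min, worse by 75.
Next-best assignment: Quanta→Machine M1, Ember→Machine M6, Granite→Machine M2, Summit→Machine M4, Harbor→Machine M5, Delta→Machine M7 = 365 min.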